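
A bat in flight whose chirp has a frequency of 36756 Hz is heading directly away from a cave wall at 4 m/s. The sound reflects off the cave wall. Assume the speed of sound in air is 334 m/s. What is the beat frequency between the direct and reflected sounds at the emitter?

The cave wall receives the sound from a moving source: f₁ = f₀ · v/(v + v_e) = 36756 × 334/338 ≈ 36321 Hz.
On the return leg the bat in flight is a moving observer: f₂ = f₁ · (v − v_e)/v = 36321 × 330/334 ≈ 35886 Hz.
Beat against the emitted tone: |f₂ − f₀| = 2v_e·f₀/(v + v_e) = 2 × 4 × 36756/338 ≈ 870 Hz.

870 Hz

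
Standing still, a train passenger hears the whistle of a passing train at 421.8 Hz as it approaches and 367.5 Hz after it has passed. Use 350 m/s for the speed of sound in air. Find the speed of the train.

24.1 m/s

f₁/f₂ = (v + v_s)/(v − v_s), so v_s = v · (f₁ − f₂)/(f₁ + f₂).
v_s = 350 × (421.8 − 367.5)/(421.8 + 367.5) = 350 × 54.3/789.3 ≈ 24.1 m/s.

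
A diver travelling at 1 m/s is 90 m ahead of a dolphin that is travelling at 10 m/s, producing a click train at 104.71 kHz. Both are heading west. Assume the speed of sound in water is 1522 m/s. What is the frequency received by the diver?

The diver is ahead, so the dolphin is moving toward it while the diver is moving away from the dolphin.
Both move, so f' = f · (v − v_o)/(v − v_s).
f' = 104.71 × (1522 − 1)/(1522 − 10) = 104.71 × 1521/1512 ≈ 105.3 kHz.

105.3 kHz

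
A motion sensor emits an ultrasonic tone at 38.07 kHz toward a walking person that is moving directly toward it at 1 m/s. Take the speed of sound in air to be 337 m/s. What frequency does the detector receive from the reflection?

The walking person first receives the wave as a moving observer: f₁ = f₀ · (v + u)/v = 38.07 × (337 + 1)/337 ≈ 38.2 kHz.
The reflection then acts as a moving source: f₂ = f₁ · v/(v − u) ≈ 38.3 kHz.

38.3 kHz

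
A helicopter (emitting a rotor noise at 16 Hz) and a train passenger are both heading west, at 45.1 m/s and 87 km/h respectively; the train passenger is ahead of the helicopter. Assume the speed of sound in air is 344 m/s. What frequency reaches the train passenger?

87 km/h = 24.17 m/s.
The train passenger is ahead, so the helicopter is moving toward it while the train passenger is moving away from the helicopter.
General Doppler shift: f' = f · (v − v_o)/(v − v_s).
f' = 16 × (344 − 24.17)/(344 − 45.1) = 16 × 319.83/298.9 ≈ 17.1 Hz.

17.1 Hz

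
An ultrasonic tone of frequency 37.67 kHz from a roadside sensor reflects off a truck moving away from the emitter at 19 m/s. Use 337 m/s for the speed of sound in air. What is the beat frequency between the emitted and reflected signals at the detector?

The truck first receives the wave as a moving observer: f₁ = f₀ · (v − u)/v = 37.67 × (337 − 19)/337 ≈ 35.55 kHz.
The reflection then acts as a moving source: f₂ = f₁ · v/(v + u) ≈ 33.65 kHz.
Beat frequency (with f₀ = 37670 Hz): |f₂ − f₀| = 2u·f₀/(v + u) = 2 × 19 × 37670/356 ≈ 4021 Hz.

4021 Hz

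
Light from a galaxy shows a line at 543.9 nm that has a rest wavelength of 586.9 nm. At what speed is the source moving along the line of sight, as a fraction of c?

λ'/λ₀ = 0.9267 < 1 (blueshift), so the source is approaching.
λ'/λ₀ = √((1 − β)/(1 + β)) for an approaching source ⇒ β = (1 − r²)/(1 + r²) with r = λ'/λ₀.
β = (1 − 0.8588)/(1 + 0.8588) ≈ 0.076.

0.076c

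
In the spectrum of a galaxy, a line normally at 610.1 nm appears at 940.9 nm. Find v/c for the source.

λ'/λ₀ = 1.5422 > 1 (redshift), so the source is receding.
λ'/λ₀ = √((1 + β)/(1 − β)) for a receding source ⇒ β = (r² − 1)/(r² + 1) with r = λ'/λ₀.
β = (2.3784 − 1)/(2.3784 + 1) ≈ 0.408.

0.408c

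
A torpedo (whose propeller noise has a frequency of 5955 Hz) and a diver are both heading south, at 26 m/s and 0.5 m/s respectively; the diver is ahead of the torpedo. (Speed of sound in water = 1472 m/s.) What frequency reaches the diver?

The diver is ahead, so the torpedo is moving toward it while the diver is moving away from the torpedo.
General Doppler shift: f' = f · (v − v_o)/(v − v_s).
f' = 5955 × (1472 − 0.5)/(1472 − 26) = 5955 × 1471.5/1446 ≈ 6060 Hz.

6060 Hz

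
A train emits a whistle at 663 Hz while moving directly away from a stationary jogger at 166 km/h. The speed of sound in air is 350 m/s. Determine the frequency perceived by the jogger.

586 Hz

166 km/h = 46.11 m/s.
Only the source moves, away from the listener, so f' = f · v/(v + v_s).
f' = 663 × 350/(350 + 46.11) = 663 × 350/396.1 ≈ 586 Hz.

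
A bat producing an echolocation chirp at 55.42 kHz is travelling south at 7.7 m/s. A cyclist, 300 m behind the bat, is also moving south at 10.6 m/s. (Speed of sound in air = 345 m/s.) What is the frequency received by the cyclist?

The cyclist is behind, so the bat is moving away from it while the cyclist is moving toward the bat.
General Doppler shift: f' = f · (v + v_o)/(v + v_s).
f' = 55.42 × (345 + 10.6)/(345 + 7.7) = 55.42 × 355.6/352.7 ≈ 55.9 kHz.

55.9 kHz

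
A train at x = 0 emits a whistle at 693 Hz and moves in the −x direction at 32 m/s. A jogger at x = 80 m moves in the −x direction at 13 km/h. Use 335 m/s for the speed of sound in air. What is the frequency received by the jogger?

639 Hz

13 km/h = 3.611 m/s.
The observer lies on the +x side, so the source is heading away from the observer and the observer is heading toward the source.
With source receding and observer approaching, f' = f · (v + v_o)/(v + v_s).
f' = 693 × (335 + 3.611)/(335 + 32) = 693 × 338.61/367 ≈ 639 Hz.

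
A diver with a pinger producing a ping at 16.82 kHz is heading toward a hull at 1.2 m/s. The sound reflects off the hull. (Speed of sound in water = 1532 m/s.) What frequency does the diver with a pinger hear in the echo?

The hull receives the sound from a moving source: f₁ = f₀ · v/(v − v_e) = 16.82 × 1532/1530.8 ≈ 16.83 kHz.
On the return leg the diver with a pinger is a moving observer: f₂ = f₁ · (v + v_e)/v = 16.83 × 1533.2/1532 ≈ 16.85 kHz.
Equivalently f₂ = f₀ · (v + v_e)/(v − v_e).

16.85 kHz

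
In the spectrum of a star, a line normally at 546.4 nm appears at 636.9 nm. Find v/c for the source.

λ'/λ₀ = 1.1656 > 1 (redshift), so the source is receding.
λ'/λ₀ = √((1 + β)/(1 − β)) for a receding source ⇒ β = (r² − 1)/(r² + 1) with r = λ'/λ₀.
β = (1.3587 − 1)/(1.3587 + 1) ≈ 0.152.

0.152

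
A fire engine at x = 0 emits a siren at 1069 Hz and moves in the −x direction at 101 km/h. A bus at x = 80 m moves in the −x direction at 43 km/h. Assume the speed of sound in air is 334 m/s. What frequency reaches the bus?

1021 Hz

101 km/h = 28.06 m/s; 43 km/h = 11.94 m/s.
The observer lies on the +x side, so the source is heading away from the observer and the observer is heading toward the source.
Both move, so f' = f · (v + v_o)/(v + v_s).
f' = 1069 × (334 + 11.94)/(334 + 28.06) = 1069 × 345.94/362.06 ≈ 1021 Hz.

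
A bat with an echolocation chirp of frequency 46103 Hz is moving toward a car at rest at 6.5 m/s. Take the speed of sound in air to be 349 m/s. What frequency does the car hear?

With the source moving toward a stationary observer, f' = f · v/(v − v_s).
f' = 46103 × 349/(349 − 6.5) = 46103 × 349/342.5 ≈ 46978 Hz.

46978 Hz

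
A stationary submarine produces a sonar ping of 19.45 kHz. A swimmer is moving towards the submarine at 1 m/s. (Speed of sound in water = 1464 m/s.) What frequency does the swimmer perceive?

19.46 kHz

Moving observer, stationary source: f' = f · (v + v_o)/v.
f' = 19.45 × (1464 + 1)/1464 = 19.45 × 1465/1464 ≈ 19.46 kHz.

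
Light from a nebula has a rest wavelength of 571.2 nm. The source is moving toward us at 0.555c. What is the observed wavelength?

Relativistic Doppler for wavelength: λ' = λ₀ · √((1 − β)/(1 + β)).
λ' = 571.2 × √(0.4450/1.5550) = 571.2 × 0.53495 ≈ 305.6 nm.

305.6 nm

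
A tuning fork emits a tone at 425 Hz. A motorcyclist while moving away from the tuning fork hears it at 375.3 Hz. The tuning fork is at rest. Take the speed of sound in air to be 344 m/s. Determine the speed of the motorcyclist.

40 m/s

f' = f · (v − v_o)/v ⇒ v_o = v · |f'/f − 1|.
v_o = 344 × |375.3/425 − 1| = 344 × 0.1169 ≈ 40 m/s.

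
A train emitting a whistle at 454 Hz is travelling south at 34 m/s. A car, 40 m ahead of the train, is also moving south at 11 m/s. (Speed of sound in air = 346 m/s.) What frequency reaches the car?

487 Hz

The car is ahead, so the train is moving toward it while the car is moving away from the train.
Both move, so f' = f · (v − v_o)/(v − v_s).
f' = 454 × (346 − 11)/(346 − 34) = 454 × 335/312 ≈ 487 Hz.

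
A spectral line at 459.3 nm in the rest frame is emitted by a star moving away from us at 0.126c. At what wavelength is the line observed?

Relativistic Doppler for wavelength: λ' = λ₀ · √((1 + β)/(1 − β)).
λ' = 459.3 × √(1.1260/0.8740) = 459.3 × 1.13505 ≈ 521.3 nm.

521.3 nm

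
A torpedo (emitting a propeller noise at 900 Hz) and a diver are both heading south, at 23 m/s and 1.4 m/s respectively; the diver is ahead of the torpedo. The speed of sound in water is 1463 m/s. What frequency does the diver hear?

914 Hz

The diver is ahead, so the torpedo is moving toward it while the diver is moving away from the torpedo.
With source approaching and observer receding, f' = f · (v − v_o)/(v − v_s).
f' = 900 × (1463 − 1.4)/(1463 − 23) = 900 × 1461.6/1440 ≈ 914 Hz.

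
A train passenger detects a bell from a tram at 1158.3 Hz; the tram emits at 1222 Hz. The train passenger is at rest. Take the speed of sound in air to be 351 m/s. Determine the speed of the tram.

f' < f, so the tram is receding.
f' = f · v/(v + v_s) ⇒ v_s = v · |1 − f/f'|.
v_s = 351 × |1 − 1222/1158.3| = 351 × 0.05499 ≈ 19.3 m/s.

19.3 m/s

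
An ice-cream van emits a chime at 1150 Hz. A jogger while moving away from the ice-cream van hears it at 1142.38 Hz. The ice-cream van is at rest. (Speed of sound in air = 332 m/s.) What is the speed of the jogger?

2.20 m/s

f' = f · (v − v_o)/v ⇒ v_o = v · |f'/f − 1|.
v_o = 332 × |1142.38/1150 − 1| = 332 × 0.006626 ≈ 2.20 m/s.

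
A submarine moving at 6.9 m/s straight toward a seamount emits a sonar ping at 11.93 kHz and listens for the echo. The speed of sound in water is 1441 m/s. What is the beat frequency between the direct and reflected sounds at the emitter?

The seamount receives the sound from a moving source: f₁ = f₀ · v/(v − v_e) = 11.93 × 1441/1434.1 ≈ 11.9874 kHz.
On the return leg the submarine is a moving observer: f₂ = f₁ · (v + v_e)/v = 11.9874 × 1447.9/1441 ≈ 12.0448 kHz.
Equivalently f₂ = f₀ · (v + v_e)/(v − v_e).
Beat against the emitted tone (with f₀ = 11930 Hz): |f₂ − f₀| = 2v_e·f₀/(v − v_e) = 2 × 6.9 × 11930/1434.1 ≈ 115 Hz.

115 Hz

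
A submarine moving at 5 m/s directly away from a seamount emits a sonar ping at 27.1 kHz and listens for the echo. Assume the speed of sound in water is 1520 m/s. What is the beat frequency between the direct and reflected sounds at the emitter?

178 Hz

The seamount receives the sound from a moving source: f₁ = f₀ · v/(v + v_e) = 27.1 × 1520/1525 ≈ 27.0111 kHz.
On the return leg the submarine is a moving observer: f₂ = f₁ · (v − v_e)/v = 27.0111 × 1515/1520 ≈ 26.9223 kHz.
Beat against the emitted tone (with f₀ = 27100 Hz): |f₂ − f₀| = 2v_e·f₀/(v + v_e) = 2 × 5 × 27100/1525 ≈ 178 Hz.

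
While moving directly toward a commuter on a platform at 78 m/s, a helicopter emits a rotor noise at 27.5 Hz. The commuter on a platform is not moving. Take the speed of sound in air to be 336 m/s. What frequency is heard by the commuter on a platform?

35.8 Hz

Only the source moves, toward the listener, so f' = f · v/(v − v_s).
f' = 27.5 × 336/(336 − 78) = 27.5 × 336/258 ≈ 35.8 Hz.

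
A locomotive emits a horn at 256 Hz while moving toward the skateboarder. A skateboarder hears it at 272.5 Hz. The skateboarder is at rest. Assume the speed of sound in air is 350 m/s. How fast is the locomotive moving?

21.2 m/s

f' = f · v/(v − v_s) ⇒ v_s = v · |1 − f/f'|.
v_s = 350 × |1 − 256/272.5| = 350 × 0.06055 ≈ 21.2 m/s.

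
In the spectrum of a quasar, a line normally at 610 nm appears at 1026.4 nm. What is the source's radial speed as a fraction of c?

λ'/λ₀ = 1.6826 > 1 (redshift), so the source is receding.
λ'/λ₀ = √((1 + β)/(1 − β)) for a receding source ⇒ β = (r² − 1)/(r² + 1) with r = λ'/λ₀.
β = (2.8312 − 1)/(2.8312 + 1) ≈ 0.478.

0.478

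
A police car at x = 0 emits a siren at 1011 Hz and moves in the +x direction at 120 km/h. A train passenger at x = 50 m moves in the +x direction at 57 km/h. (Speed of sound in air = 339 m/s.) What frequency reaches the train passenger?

120 km/h = 33.33 m/s; 57 km/h = 15.83 m/s.
The observer lies on the +x side, so the source is heading toward the observer and the observer is heading away from the source.
Both move, so f' = f · (v − v_o)/(v − v_s).
f' = 1011 × (339 − 15.83)/(339 − 33.33) = 1011 × 323.17/305.67 ≈ 1069 Hz.

1069 Hz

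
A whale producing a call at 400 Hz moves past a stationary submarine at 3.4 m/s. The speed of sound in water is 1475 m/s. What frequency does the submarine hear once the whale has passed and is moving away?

399 Hz

Receding: f₂ = f · v/(v + v_s) = 400 × 1475/1478.4 ≈ 399 Hz.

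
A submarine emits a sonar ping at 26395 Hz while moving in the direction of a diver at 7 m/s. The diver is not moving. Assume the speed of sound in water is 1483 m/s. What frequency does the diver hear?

26520 Hz

Moving source, stationary observer: f' = f · v/(v − v_s) since the source is approaching.
f' = 26395 × 1483/(1483 − 7) = 26395 × 1483/1476 ≈ 26520 Hz.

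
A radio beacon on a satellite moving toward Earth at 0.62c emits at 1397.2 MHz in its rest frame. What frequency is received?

2884.9 MHz

Relativistic Doppler for frequency: f' = f₀ · √((1 + β)/(1 − β)).
f' = 1397.2 × √(1.6200/0.3800) = 1397.2 × 2.06474 ≈ 2884.9 MHz.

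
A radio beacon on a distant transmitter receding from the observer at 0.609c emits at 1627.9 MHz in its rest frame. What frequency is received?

802.5 MHz

Relativistic Doppler for frequency: f' = f₀ · √((1 − β)/(1 + β)).
f' = 1627.9 × √(0.3910/1.6090) = 1627.9 × 0.49296 ≈ 802.5 MHz.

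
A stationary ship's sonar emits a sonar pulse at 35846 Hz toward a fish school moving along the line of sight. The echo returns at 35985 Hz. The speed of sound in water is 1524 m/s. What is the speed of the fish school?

Double Doppler shift off a moving reflector: f₂ = f₀ · (v + u)/(v − u) (u > 0 toward emitter).
Rearranging, u = v · (f₂ − f₀)/(f₂ + f₀) = 1524 × 139/71831 ≈ 2.95 m/s.
So the fish school is moving at 2.95 m/s toward the emitter.

2.95 m/s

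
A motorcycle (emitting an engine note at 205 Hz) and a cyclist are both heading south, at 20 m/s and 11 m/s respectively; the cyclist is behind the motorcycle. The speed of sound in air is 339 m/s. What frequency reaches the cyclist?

200 Hz

The cyclist is behind, so the motorcycle is moving away from it while the cyclist is moving toward the motorcycle.
With source receding and observer approaching, f' = f · (v + v_o)/(v + v_s).
f' = 205 × (339 + 11)/(339 + 20) = 205 × 350/359 ≈ 200 Hz.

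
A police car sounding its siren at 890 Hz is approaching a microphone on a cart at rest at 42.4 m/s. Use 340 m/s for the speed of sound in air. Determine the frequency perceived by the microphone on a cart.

1017 Hz

With the source moving toward a stationary observer, f' = f · v/(v − v_s).
f' = 890 × 340/(340 − 42.4) = 890 × 340/297.6 ≈ 1017 Hz.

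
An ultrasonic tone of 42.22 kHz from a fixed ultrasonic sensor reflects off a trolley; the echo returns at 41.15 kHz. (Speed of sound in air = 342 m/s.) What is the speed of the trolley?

Double Doppler shift off a moving reflector: f₂ = f₀ · (v + u)/(v − u) (u > 0 toward emitter).
Rearranging, u = v · (f₂ − f₀)/(f₂ + f₀) = 342 × -1.07/83.37 ≈ -4.4 m/s.
So the trolley is moving at 4.4 m/s away from the emitter.

4.4 m/s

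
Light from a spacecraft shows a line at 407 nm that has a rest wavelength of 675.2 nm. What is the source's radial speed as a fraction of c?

0.467

λ'/λ₀ = 0.6028 < 1 (blueshift), so the source is approaching.
λ'/λ₀ = √((1 − β)/(1 + β)) for an approaching source ⇒ β = (1 − r²)/(1 + r²) with r = λ'/λ₀.
β = (1 − 0.3633)/(1 + 0.3633) ≈ 0.467.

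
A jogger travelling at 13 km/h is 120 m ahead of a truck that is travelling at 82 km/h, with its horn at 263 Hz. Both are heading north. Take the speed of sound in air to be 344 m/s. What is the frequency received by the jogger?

279 Hz

82 km/h = 22.78 m/s; 13 km/h = 3.611 m/s.
The jogger is ahead, so the truck is moving toward it while the jogger is moving away from the truck.
General Doppler shift: f' = f · (v − v_o)/(v − v_s).
f' = 263 × (344 − 3.611)/(344 − 22.78) = 263 × 340.39/321.22 ≈ 279 Hz.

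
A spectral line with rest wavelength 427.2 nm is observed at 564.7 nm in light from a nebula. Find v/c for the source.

0.272

λ'/λ₀ = 1.3219 > 1 (redshift), so the source is receding.
λ'/λ₀ = √((1 + β)/(1 − β)) for a receding source ⇒ β = (r² − 1)/(r² + 1) with r = λ'/λ₀.
β = (1.7473 − 1)/(1.7473 + 1) ≈ 0.272.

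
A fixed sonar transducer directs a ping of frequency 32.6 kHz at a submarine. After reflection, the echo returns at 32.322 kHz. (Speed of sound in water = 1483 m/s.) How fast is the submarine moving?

6.4 m/s

Double Doppler shift off a moving reflector: f₂ = f₀ · (v + u)/(v − u) (u > 0 toward emitter).
Rearranging, u = v · (f₂ − f₀)/(f₂ + f₀) = 1483 × -0.278/64.922 ≈ -6.4 m/s.
So the submarine is moving at 6.4 m/s away from the emitter.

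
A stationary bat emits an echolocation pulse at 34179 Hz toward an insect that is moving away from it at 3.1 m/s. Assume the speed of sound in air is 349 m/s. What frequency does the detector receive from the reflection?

33577 Hz

At the insect (a moving observer), f₁ = f₀ · (v − u)/v = 34179 × 345.9/349 ≈ 33875 Hz.
The reflection then acts as a moving source: f₂ = f₁ · v/(v + u) ≈ 33577 Hz.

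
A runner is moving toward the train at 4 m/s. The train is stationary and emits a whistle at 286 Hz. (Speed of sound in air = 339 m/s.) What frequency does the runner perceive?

289 Hz

Moving observer, stationary source: f' = f · (v + v_o)/v.
f' = 286 × (339 + 4)/339 = 286 × 343/339 ≈ 289 Hz.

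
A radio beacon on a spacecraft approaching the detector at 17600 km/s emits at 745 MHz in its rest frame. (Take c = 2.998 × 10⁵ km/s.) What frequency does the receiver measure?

β = v/c = 17600/299800 = 0.0587.
Relativistic Doppler for frequency: f' = f₀ · √((1 + β)/(1 − β)).
f' = 745 × √(1.0587/0.9413) = 745 × 1.06053 ≈ 790.1 MHz.

790.1 MHz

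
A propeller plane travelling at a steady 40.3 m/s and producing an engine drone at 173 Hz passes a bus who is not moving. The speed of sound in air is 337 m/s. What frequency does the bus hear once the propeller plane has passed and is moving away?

155 Hz

Receding: f₂ = f · v/(v + v_s) = 173 × 337/377.3 ≈ 155 Hz.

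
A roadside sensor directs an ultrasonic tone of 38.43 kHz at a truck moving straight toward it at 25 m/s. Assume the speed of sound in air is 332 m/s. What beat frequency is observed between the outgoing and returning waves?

At the truck (a moving observer), f₁ = f₀ · (v + u)/v = 38.43 × 357/332 ≈ 41.32 kHz.
The reflection then acts as a moving source: f₂ = f₁ · v/(v − u) ≈ 44.69 kHz.
Equivalently f₂ = f₀ · (v + u)/(v − u).
Beat frequency (with f₀ = 38430 Hz): |f₂ − f₀| = 2u·f₀/(v − u) = 2 × 25 × 38430/307 ≈ 6259 Hz.

6259 Hz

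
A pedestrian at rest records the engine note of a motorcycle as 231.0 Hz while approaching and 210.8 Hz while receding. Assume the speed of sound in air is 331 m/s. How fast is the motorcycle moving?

15.1 m/s

f₁/f₂ = (v + v_s)/(v − v_s), so v_s = v · (f₁ − f₂)/(f₁ + f₂).
v_s = 331 × (231.0 − 210.8)/(231.0 + 210.8) = 331 × 20.2/441.8 ≈ 15.1 m/s.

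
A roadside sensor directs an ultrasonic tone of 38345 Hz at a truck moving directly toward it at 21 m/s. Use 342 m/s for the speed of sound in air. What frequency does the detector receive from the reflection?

43362 Hz

The truck first receives the wave as a moving observer: f₁ = f₀ · (v + u)/v = 38345 × (342 + 21)/342 ≈ 40700 Hz.
On reflection it acts as a source moving toward the stationary detector: f₂ = f₁ · v/(v − u) = 40700 × 342/321 ≈ 43362 Hz.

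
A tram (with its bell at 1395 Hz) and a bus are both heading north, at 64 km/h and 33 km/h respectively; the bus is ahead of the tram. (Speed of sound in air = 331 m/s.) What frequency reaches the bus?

1433 Hz

64 km/h = 17.78 m/s; 33 km/h = 9.167 m/s.
The bus is ahead, so the tram is moving toward it while the bus is moving away from the tram.
General Doppler shift: f' = f · (v − v_o)/(v − v_s).
f' = 1395 × (331 − 9.167)/(331 − 17.78) = 1395 × 321.83/313.22 ≈ 1433 Hz.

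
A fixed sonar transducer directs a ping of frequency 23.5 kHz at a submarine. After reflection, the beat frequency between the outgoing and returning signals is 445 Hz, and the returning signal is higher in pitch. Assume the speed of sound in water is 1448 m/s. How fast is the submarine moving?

13.6 m/s

Double Doppler shift off a moving reflector: f₂ = f₀ · (v + u)/(v − u) (u > 0 toward emitter).
Returning signal is higher, so f₂ = f₀ + Δf = 23500 + 445 = 23945 Hz.
Rearranging, u = v · (f₂ − f₀)/(f₂ + f₀) = 1448 × 445/47445 ≈ 13.6 m/s.
So the submarine is moving at 13.6 m/s toward the emitter.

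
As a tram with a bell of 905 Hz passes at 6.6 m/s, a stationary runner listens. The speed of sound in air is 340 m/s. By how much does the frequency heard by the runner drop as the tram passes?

35.1 Hz

Approaching: f₁ = f · v/(v − v_s) = 905 × 340/333.4 ≈ 922.9 Hz.
Receding: f₂ = f · v/(v + v_s) = 905 × 340/346.6 ≈ 887.8 Hz.
Drop: f₁ − f₂ = 2f·v·v_s/(v² − v_s²) = 2 × 905 × 340 × 6.6/(340² − 6.6²) ≈ 35.1 Hz.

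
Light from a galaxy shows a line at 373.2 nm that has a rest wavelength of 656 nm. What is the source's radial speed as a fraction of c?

0.511

λ'/λ₀ = 0.5689 < 1 (blueshift), so the source is approaching.
λ'/λ₀ = √((1 − β)/(1 + β)) for an approaching source ⇒ β = (1 − r²)/(1 + r²) with r = λ'/λ₀.
β = (1 − 0.3236)/(1 + 0.3236) ≈ 0.511.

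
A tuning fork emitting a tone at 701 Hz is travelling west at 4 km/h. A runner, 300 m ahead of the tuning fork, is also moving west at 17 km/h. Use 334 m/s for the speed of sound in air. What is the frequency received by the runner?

693 Hz

4 km/h = 1.111 m/s; 17 km/h = 4.722 m/s.
The runner is ahead, so the tuning fork is moving toward it while the runner is moving away from the tuning fork.
With source approaching and observer receding, f' = f · (v − v_o)/(v − v_s).
f' = 701 × (334 − 4.722)/(334 − 1.111) = 701 × 329.28/332.89 ≈ 693 Hz.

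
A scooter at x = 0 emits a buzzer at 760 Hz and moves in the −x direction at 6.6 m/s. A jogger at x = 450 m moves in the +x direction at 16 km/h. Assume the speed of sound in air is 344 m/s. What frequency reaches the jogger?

736 Hz

16 km/h = 4.444 m/s.
The observer lies on the +x side, so the source is heading away from the observer and the observer is heading away from the source.
Both move, so f' = f · (v − v_o)/(v + v_s).
f' = 760 × (344 − 4.444)/(344 + 6.6) = 760 × 339.56/350.6 ≈ 736 Hz.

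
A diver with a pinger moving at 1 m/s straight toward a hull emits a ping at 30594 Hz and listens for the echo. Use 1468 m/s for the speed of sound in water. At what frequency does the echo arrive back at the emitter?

The hull receives the sound from a moving source: f₁ = f₀ · v/(v − v_e) = 30594 × 1468/1467 ≈ 30615 Hz.
On the return leg the diver with a pinger is a moving observer: f₂ = f₁ · (v + v_e)/v = 30615 × 1469/1468 ≈ 30636 Hz.
Equivalently f₂ = f₀ · (v + v_e)/(v − v_e).

30636 Hz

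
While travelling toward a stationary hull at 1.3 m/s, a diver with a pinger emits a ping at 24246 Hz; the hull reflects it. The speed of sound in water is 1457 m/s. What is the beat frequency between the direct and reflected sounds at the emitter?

The hull receives the sound from a moving source: f₁ = f₀ · v/(v − v_e) = 24246 × 1457/1455.7 ≈ 24267.7 Hz.
On the return leg the diver with a pinger is a moving observer: f₂ = f₁ · (v + v_e)/v = 24267.7 × 1458.3/1457 ≈ 24289.3 Hz.
Beat against the emitted tone: |f₂ − f₀| = 2v_e·f₀/(v − v_e) = 2 × 1.3 × 24246/1455.7 ≈ 43.3 Hz.

43.3 Hz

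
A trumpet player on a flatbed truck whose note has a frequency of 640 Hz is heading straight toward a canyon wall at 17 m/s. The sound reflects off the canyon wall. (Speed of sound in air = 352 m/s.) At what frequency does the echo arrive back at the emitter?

705 Hz

The canyon wall receives the sound from a moving source: f₁ = f₀ · v/(v − v_e) = 640 × 352/335 ≈ 672 Hz.
On the return leg the trumpet player on a flatbed truck is a moving observer: f₂ = f₁ · (v + v_e)/v = 672 × 369/352 ≈ 705 Hz.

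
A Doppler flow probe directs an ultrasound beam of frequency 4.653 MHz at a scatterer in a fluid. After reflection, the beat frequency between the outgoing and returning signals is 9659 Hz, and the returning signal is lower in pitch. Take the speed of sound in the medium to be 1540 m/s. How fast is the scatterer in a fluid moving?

1.60 m/s

Double Doppler shift off a moving reflector: f₂ = f₀ · (v + u)/(v − u) (u > 0 toward emitter).
Returning signal is lower, so f₂ = f₀ − Δf = 4653000 − 9659 = 4643341 Hz.
Rearranging, u = v · (f₂ − f₀)/(f₂ + f₀) = 1540 × -9659/9296341 ≈ -1.60 m/s.
So the scatterer in a fluid is moving at 1.60 m/s away from the emitter.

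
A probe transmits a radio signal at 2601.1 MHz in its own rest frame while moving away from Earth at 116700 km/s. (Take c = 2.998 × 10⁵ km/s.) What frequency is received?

β = v/c = 116700/299800 = 0.3893.
Relativistic Doppler for frequency: f' = f₀ · √((1 − β)/(1 + β)).
f' = 2601.1 × √(0.6107/1.3893) = 2601.1 × 0.66304 ≈ 1724.6 MHz.

1724.6 MHz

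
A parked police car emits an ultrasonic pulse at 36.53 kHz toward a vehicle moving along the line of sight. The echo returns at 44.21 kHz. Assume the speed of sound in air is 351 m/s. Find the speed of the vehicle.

Double Doppler shift off a moving reflector: f₂ = f₀ · (v + u)/(v − u) (u > 0 toward emitter).
Rearranging, u = v · (f₂ − f₀)/(f₂ + f₀) = 351 × 7.68/80.74 ≈ 33 m/s.
So the vehicle is moving at 33 m/s toward the emitter.

33 m/s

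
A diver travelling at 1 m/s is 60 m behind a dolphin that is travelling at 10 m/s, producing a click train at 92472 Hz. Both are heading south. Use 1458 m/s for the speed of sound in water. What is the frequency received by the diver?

The diver is behind, so the dolphin is moving away from it while the diver is moving toward the dolphin.
Both move, so f' = f · (v + v_o)/(v + v_s).
f' = 92472 × (1458 + 1)/(1458 + 10) = 92472 × 1459/1468 ≈ 91905 Hz.

91905 Hz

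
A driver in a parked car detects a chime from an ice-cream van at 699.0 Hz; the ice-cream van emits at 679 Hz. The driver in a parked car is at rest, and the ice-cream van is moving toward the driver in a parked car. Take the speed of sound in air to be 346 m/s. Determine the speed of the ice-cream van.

9.9 m/s

f' = f · v/(v − v_s) ⇒ v_s = v · |1 − f/f'|.
v_s = 346 × |1 − 679/699.0| = 346 × 0.02861 ≈ 9.9 m/s.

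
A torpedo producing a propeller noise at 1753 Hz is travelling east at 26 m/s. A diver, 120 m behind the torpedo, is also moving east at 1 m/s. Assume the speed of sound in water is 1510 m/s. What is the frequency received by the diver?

1724 Hz

The diver is behind, so the torpedo is moving away from it while the diver is moving toward the torpedo.
Both move, so f' = f · (v + v_o)/(v + v_s).
f' = 1753 × (1510 + 1)/(1510 + 26) = 1753 × 1511/1536 ≈ 1724 Hz.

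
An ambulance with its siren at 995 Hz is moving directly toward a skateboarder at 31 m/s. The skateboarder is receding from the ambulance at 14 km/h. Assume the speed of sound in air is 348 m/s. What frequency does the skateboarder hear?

14 km/h = 3.889 m/s.
General Doppler shift: f' = f · (v − v_o)/(v − v_s).
f' = 995 × (348 − 3.889)/(348 − 31) = 995 × 344.11/317 ≈ 1080 Hz.

1080 Hz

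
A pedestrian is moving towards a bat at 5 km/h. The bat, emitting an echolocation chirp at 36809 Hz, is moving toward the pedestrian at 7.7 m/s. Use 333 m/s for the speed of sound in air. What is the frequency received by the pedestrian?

37837 Hz

5 km/h = 1.389 m/s.
General Doppler shift: f' = f · (v + v_o)/(v − v_s).
f' = 36809 × (333 + 1.389)/(333 − 7.7) = 36809 × 334.39/325.3 ≈ 37837 Hz.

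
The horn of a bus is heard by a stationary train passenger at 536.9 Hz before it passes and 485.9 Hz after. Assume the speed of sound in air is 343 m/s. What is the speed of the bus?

f₁/f₂ = (v + v_s)/(v − v_s), so v_s = v · (f₁ − f₂)/(f₁ + f₂).
v_s = 343 × (536.9 − 485.9)/(536.9 + 485.9) = 343 × 51.0/1022.8 ≈ 17.1 m/s.

17.1 m/s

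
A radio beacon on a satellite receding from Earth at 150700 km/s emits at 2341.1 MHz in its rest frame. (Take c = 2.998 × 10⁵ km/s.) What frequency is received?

β = v/c = 150700/299800 = 0.5027.
Relativistic Doppler for frequency: f' = f₀ · √((1 − β)/(1 + β)).
f' = 2341.1 × √(0.4973/1.5027) = 2341.1 × 0.57530 ≈ 1346.8 MHz.

1346.8 MHz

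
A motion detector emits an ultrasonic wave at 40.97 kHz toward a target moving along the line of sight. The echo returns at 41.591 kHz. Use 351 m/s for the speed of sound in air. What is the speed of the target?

Double Doppler shift off a moving reflector: f₂ = f₀ · (v + u)/(v − u) (u > 0 toward emitter).
Rearranging, u = v · (f₂ − f₀)/(f₂ + f₀) = 351 × 0.621/82.561 ≈ 2.64 m/s.
So the target is moving at 2.64 m/s toward the emitter.

2.64 m/s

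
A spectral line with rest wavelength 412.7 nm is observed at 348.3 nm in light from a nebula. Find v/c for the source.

λ'/λ₀ = 0.8440 < 1 (blueshift), so the source is approaching.
λ'/λ₀ = √((1 − β)/(1 + β)) for an approaching source ⇒ β = (1 − r²)/(1 + r²) with r = λ'/λ₀.
β = (1 − 0.7123)/(1 + 0.7123) ≈ 0.168.

0.168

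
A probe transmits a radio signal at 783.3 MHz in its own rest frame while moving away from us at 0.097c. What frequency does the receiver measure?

710.7 MHz

Relativistic Doppler for frequency: f' = f₀ · √((1 − β)/(1 + β)).
f' = 783.3 × √(0.9030/1.0970) = 783.3 × 0.90728 ≈ 710.7 MHz.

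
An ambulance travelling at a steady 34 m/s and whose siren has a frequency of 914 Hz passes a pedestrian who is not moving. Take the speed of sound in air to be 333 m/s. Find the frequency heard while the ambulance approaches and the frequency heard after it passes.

Approaching: f₁ = f · v/(v − v_s) = 914 × 333/299 ≈ 1018 Hz.
Receding: f₂ = f · v/(v + v_s) = 914 × 333/367 ≈ 829 Hz.

1018 Hz approaching; 829 Hz receding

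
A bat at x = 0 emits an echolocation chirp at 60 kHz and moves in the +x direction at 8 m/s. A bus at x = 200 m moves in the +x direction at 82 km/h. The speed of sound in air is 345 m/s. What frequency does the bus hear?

82 km/h = 22.78 m/s.
The observer lies on the +x side, so the source is heading toward the observer and the observer is heading away from the source.
Both move, so f' = f · (v − v_o)/(v − v_s).
f' = 60 × (345 − 22.78)/(345 − 8) = 60 × 322.22/337 ≈ 57.4 kHz.

57.4 kHz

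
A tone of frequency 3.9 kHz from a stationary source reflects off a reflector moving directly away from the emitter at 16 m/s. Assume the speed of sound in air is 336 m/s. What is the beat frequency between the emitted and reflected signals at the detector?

355 Hz

At the reflector (a moving observer), f₁ = f₀ · (v − u)/v = 3.9 × 320/336 ≈ 3.714 kHz.
On reflection it acts as a source moving away from the stationary detector: f₂ = f₁ · v/(v + u) = 3.714 × 336/352 ≈ 3.545 kHz.
Equivalently f₂ = f₀ · (v − u)/(v + u).
Beat frequency (with f₀ = 3900 Hz): |f₂ − f₀| = 2u·f₀/(v + u) = 2 × 16 × 3900/352 ≈ 355 Hz.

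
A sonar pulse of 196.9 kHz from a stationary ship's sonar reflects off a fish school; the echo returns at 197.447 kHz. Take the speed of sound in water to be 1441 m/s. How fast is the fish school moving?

Double Doppler shift off a moving reflector: f₂ = f₀ · (v + u)/(v − u) (u > 0 toward emitter).
Rearranging, u = v · (f₂ − f₀)/(f₂ + f₀) = 1441 × 0.547/394.347 ≈ 2.00 m/s.
So the fish school is moving at 2.00 m/s toward the emitter.

2.00 m/s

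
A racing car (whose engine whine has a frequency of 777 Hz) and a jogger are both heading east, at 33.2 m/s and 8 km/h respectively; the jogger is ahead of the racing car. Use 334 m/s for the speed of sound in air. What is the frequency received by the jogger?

8 km/h = 2.222 m/s.
The jogger is ahead, so the racing car is moving toward it while the jogger is moving away from the racing car.
With source approaching and observer receding, f' = f · (v − v_o)/(v − v_s).
f' = 777 × (334 − 2.222)/(334 − 33.2) = 777 × 331.78/300.8 ≈ 857 Hz.

857 Hz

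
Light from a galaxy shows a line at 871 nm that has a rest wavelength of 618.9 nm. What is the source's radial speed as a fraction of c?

λ'/λ₀ = 1.4073 > 1 (redshift), so the source is receding.
λ'/λ₀ = √((1 + β)/(1 − β)) for a receding source ⇒ β = (r² − 1)/(r² + 1) with r = λ'/λ₀.
β = (1.9806 − 1)/(1.9806 + 1) ≈ 0.329.

0.329c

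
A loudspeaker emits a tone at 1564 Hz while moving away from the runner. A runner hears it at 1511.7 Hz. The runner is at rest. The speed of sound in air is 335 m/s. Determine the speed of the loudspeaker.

11.6 m/s

f' = f · v/(v + v_s) ⇒ v_s = v · |1 − f/f'|.
v_s = 335 × |1 − 1564/1511.7| = 335 × 0.0346 ≈ 11.6 m/s.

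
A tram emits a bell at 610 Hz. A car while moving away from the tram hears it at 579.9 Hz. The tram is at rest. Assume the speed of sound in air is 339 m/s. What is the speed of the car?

16.7 m/s

f' = f · (v − v_o)/v ⇒ v_o = v · |f'/f − 1|.
v_o = 339 × |579.9/610 − 1| = 339 × 0.04934 ≈ 16.7 m/s.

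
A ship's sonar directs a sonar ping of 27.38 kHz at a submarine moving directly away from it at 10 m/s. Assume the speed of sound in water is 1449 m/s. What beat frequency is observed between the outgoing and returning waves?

375 Hz

At the submarine (a moving observer), f₁ = f₀ · (v − u)/v = 27.38 × 1439/1449 ≈ 27.191 kHz.
The reflection then acts as a moving source: f₂ = f₁ · v/(v + u) ≈ 27.005 kHz.
Equivalently f₂ = f₀ · (v − u)/(v + u).
Beat frequency (with f₀ = 27380 Hz): |f₂ − f₀| = 2u·f₀/(v + u) = 2 × 10 × 27380/1459 ≈ 375 Hz.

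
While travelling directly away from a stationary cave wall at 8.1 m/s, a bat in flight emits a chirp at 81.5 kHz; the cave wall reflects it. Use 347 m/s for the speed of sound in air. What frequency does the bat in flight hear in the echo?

The cave wall receives the sound from a moving source: f₁ = f₀ · v/(v + v_e) = 81.5 × 347/355.1 ≈ 79.6 kHz.
On the return leg the bat in flight is a moving observer: f₂ = f₁ · (v − v_e)/v = 79.6 × 338.9/347 ≈ 77.8 kHz.
Equivalently f₂ = f₀ · (v − v_e)/(v + v_e).

77.8 kHz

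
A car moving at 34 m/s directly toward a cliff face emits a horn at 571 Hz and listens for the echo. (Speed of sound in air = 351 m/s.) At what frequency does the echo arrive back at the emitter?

The cliff face receives the sound from a moving source: f₁ = f₀ · v/(v − v_e) = 571 × 351/317 ≈ 632 Hz.
On the return leg the car is a moving observer: f₂ = f₁ · (v + v_e)/v = 632 × 385/351 ≈ 693 Hz.

693 Hz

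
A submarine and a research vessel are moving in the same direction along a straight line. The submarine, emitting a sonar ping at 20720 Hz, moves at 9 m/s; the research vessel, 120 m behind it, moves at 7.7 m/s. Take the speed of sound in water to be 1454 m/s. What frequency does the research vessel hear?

20702 Hz

The research vessel is behind, so the submarine is moving away from it while the research vessel is moving toward the submarine.
Both move, so f' = f · (v + v_o)/(v + v_s).
f' = 20720 × (1454 + 7.7)/(1454 + 9) = 20720 × 1461.7/1463 ≈ 20702 Hz.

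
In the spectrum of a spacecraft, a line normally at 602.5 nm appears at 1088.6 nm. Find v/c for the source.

λ'/λ₀ = 1.8068 > 1 (redshift), so the source is receding.
λ'/λ₀ = √((1 + β)/(1 − β)) for a receding source ⇒ β = (r² − 1)/(r² + 1) with r = λ'/λ₀.
β = (3.2645 − 1)/(3.2645 + 1) ≈ 0.531.

0.531c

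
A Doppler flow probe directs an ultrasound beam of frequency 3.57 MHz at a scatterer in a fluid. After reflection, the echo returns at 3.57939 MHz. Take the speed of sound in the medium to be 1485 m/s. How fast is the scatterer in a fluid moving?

Double Doppler shift off a moving reflector: f₂ = f₀ · (v + u)/(v − u) (u > 0 toward emitter).
Rearranging, u = v · (f₂ − f₀)/(f₂ + f₀) = 1485 × 0.00939/7.14939 ≈ 1.95 m/s.
So the scatterer in a fluid is moving at 1.95 m/s toward the emitter.

1.95 m/s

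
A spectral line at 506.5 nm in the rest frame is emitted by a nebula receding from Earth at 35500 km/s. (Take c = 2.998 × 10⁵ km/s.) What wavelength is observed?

β = v/c = 35500/299800 = 0.1184.
Relativistic Doppler for wavelength: λ' = λ₀ · √((1 + β)/(1 − β)).
λ' = 506.5 × √(1.1184/0.8816) = 506.5 × 1.12634 ≈ 570.5 nm.

570.5 nm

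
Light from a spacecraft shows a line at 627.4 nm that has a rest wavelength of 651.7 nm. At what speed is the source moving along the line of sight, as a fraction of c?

0.038c

λ'/λ₀ = 0.9627 < 1 (blueshift), so the source is approaching.
λ'/λ₀ = √((1 − β)/(1 + β)) for an approaching source ⇒ β = (1 − r²)/(1 + r²) with r = λ'/λ₀.
β = (1 − 0.9268)/(1 + 0.9268) ≈ 0.038.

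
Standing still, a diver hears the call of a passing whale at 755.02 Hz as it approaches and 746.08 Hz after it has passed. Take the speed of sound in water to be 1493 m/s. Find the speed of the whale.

8.9 m/s

f₁/f₂ = (v + v_s)/(v − v_s), so v_s = v · (f₁ − f₂)/(f₁ + f₂).
v_s = 1493 × (755.02 − 746.08)/(755.02 + 746.08) = 1493 × 8.94/1501.10 ≈ 8.9 m/s.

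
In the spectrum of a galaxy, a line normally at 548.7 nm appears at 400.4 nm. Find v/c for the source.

0.305c

λ'/λ₀ = 0.7297 < 1 (blueshift), so the source is approaching.
λ'/λ₀ = √((1 − β)/(1 + β)) for an approaching source ⇒ β = (1 − r²)/(1 + r²) with r = λ'/λ₀.
β = (1 − 0.5325)/(1 + 0.5325) ≈ 0.305.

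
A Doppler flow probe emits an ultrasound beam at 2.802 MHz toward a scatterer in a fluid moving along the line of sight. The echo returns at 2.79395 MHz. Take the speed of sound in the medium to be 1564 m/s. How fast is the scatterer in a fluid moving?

Double Doppler shift off a moving reflector: f₂ = f₀ · (v + u)/(v − u) (u > 0 toward emitter).
Rearranging, u = v · (f₂ − f₀)/(f₂ + f₀) = 1564 × -0.00805/5.59595 ≈ -2.25 m/s.
So the scatterer in a fluid is moving at 2.25 m/s away from the emitter.

2.25 m/s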